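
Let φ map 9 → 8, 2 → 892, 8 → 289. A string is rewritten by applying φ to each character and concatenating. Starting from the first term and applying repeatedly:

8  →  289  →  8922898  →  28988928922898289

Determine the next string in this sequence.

Rewriting the 17 symbols of 28988928922898289 one by one yields 892 289 8 289 289 8 892 289 8 892 892 289 8 289 892 289 8; concatenated:

89228982892898892289889289228982898922898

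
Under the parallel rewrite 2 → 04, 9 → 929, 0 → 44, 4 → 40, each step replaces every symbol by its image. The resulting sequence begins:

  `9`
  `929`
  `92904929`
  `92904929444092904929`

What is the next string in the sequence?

Rewriting the 20 symbols of 92904929444092904929 one by one yields 929 04 929 44 40 929 04 929 40 40 40 44 929 04 929 44 40 929 04 929; concatenated:

929049294440929049294040404492904929444092904929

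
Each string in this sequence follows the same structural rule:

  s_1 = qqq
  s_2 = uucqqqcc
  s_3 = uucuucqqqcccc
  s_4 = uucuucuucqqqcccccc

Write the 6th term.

uucuucuucuucuucqqqcccccccccc

Every step adds uuc to the front and cc to the end of the previous string.
From uucuucuucqqqcccccc, 2 further steps: uucuucuucqqqcccccc → uucuucuucuucqqqcccccccc → (answer).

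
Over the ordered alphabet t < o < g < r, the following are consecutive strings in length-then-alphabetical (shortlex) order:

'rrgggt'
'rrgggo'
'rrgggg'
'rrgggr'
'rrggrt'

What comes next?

Treat rrggrt as a base-4 numeral over the given alphabet and add one, carrying through any trailing r's.

rrggro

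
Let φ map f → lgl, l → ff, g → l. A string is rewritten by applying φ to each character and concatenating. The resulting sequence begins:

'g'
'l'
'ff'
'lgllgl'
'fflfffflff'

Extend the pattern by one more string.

lgllglfflgllgllgllglfflgllgl

Rewriting each symbol of fflfffflff: f→lgl, f→lgl, l→ff, f→lgl, f→lgl, f→lgl, f→lgl, l→ff, f→lgl, f→lgl, which concatenates to lgl lgl ff lgl lgl lgl lgl ff lgl lgl.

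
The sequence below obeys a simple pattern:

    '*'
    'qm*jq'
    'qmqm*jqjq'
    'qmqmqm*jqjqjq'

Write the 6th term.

qmqmqmqmqm*jqjqjqjqjq

s(k+1) = qm·s(k)·jq, so each term gains qm as a prefix and jq as a suffix.
From qmqmqm*jqjqjq, 2 further steps: qmqmqm*jqjqjq → qmqmqmqm*jqjqjqjq → (answer).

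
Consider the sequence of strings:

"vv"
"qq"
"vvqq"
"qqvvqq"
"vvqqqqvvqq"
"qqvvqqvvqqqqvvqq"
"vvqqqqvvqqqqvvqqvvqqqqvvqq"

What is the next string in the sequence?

qqvvqqvvqqqqvvqqvvqqqqvvqqqqvvqqvvqqqqvvqq

Each term (from the third on) is the two preceding terms concatenated in order: term 3 = vv·qq = vvqq.
So term 8 is qqvvqqvvqqqqvvqq·vvqqqqvvqqqqvvqqvvqqqqvvqq.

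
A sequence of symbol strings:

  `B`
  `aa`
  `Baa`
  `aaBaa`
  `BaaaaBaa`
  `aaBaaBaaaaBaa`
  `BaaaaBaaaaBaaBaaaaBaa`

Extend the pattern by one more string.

aaBaaBaaaaBaaBaaaaBaaaaBaaBaaaaBaa

From term 3 onward, concatenate the second-to-last term with the last: B·aa = Baa, aa·Baa = aaBaa, …
So term 8 is aaBaaBaaaaBaa·BaaaaBaaaaBaaBaaaaBaa.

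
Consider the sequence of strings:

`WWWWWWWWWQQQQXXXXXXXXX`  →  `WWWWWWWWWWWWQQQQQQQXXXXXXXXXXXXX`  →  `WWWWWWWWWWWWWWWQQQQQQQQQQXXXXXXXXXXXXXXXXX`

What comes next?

WWWWWWWWWWWWWWWWWWQQQQQQQQQQQQQXXXXXXXXXXXXXXXXXXXXX

Reading off run lengths: W runs 9, 12, 15; Q runs 4, 7, 10; X runs 9, 13, 17 — each is linear in n, where the shown terms are n = 2, 3, 4.
Setting n = 5 gives 18, 13, 21 characters in each block.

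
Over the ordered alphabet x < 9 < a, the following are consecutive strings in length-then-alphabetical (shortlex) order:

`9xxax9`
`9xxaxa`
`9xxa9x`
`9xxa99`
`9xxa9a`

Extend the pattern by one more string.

The successor of 9xxa9a increments the rightmost position that isn't already a and resets every position after it to x.

9xxaax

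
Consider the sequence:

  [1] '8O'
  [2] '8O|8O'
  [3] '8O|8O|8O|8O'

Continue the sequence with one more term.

Each string is two copies of the previous one joined by '|'.
One more doubling of 8O|8O|8O|8O gives the answer.

8O|8O|8O|8O|8O|8O|8O|8O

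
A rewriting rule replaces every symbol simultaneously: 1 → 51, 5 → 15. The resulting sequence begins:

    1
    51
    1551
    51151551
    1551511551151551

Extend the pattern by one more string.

51151551155151151551511551151551

φ(1551511551151551) expands symbol-by-symbol to 51 15 15 51 15 51 51 15 15 51 51 15 51 15 15 51; joining the 16 pieces gives the next term.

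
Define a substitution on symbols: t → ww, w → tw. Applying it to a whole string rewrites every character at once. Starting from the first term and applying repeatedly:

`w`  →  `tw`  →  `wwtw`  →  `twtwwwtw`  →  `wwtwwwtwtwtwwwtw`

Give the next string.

φ(wwtwwwtwtwtwwwtw) expands symbol-by-symbol to tw tw ww tw tw tw ww tw ww tw ww tw tw tw ww tw; joining the 16 pieces gives the next term.

twtwwwtwtwtwwwtwwwtwwwtwtwtwwwtw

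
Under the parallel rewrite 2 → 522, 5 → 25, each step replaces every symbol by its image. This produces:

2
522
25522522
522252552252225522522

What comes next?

2552252252225522252552252225522522522252552252225522522

Replace each of the 21 characters of 522252552252225522522 in place — 25 522 522 522 25 522 25 25 522 522 25 522 522 522 25 25 522 522 25 522 522 — and concatenate.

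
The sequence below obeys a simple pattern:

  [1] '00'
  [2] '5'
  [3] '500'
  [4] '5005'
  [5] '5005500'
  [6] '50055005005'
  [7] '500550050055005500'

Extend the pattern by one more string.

From term 3 onward, concatenate the last term with the second-to-last: 5·00 = 500, 500·5 = 5005, …
So term 8 is 500550050055005500·50055005005.

50055005005500550050055005005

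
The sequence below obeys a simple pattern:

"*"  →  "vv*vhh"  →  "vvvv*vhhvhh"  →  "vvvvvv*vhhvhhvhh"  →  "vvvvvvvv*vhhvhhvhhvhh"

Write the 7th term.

Each term wraps the previous one in vv on the left and vhh on the right.
From vvvvvvvv*vhhvhhvhhvhh, 2 further steps: vvvvvvvv*vhhvhhvhhvhh → vvvvvvvvvv*vhhvhhvhhvhhvhh → (answer).

vvvvvvvvvvvv*vhhvhhvhhvhhvhhvhh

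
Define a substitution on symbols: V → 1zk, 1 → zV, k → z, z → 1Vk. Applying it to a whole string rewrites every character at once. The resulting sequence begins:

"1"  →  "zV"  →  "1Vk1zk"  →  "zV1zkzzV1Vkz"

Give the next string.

Apply φ to zV1zkzzV1Vkz symbol by symbol: z→1Vk, V→1zk, 1→zV, z→1Vk, k→z, z→1Vk, z→1Vk, V→1zk, 1→zV, V→1zk, k→z, z→1Vk; joined: 1Vk 1zk zV 1Vk z 1Vk 1Vk 1zk zV 1zk z 1Vk.

1Vk1zkzV1Vkz1Vk1Vk1zkzV1zkz1Vk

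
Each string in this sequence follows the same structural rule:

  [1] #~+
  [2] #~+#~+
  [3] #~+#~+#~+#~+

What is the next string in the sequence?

Each string is two copies of the previous one concatenated.
So the next term is two copies of #~+#~+#~+#~+.

#~+#~+#~+#~+#~+#~+#~+#~+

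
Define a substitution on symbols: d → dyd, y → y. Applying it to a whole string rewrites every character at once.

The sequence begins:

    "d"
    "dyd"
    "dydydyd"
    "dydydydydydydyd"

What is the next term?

Replace each of the 15 characters of dydydydydydydyd in place — dyd y dyd y dyd y dyd y dyd y dyd y dyd y dyd — and concatenate.

dydydydydydydydydydydydydydydyd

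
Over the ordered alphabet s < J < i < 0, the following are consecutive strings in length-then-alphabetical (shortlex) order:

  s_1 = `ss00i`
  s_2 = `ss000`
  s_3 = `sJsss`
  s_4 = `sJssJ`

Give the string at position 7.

Stepping forward 3 times from sJssJ: sJssJ → sJssi → sJss0, then the target.

sJsJs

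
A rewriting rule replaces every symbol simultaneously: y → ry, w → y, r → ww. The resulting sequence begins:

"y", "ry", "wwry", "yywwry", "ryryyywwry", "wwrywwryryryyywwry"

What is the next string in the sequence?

Replace each of the 18 characters of wwrywwryryryyywwry in place — y y ww ry y y ww ry ww ry ww ry ry ry y y ww ry — and concatenate.

yywwryyywwrywwrywwryryryyywwry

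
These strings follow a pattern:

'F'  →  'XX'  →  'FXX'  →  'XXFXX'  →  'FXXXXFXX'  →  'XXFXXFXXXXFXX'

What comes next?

FXXXXFXXXXFXXFXXXXFXX

Each term (from the third on) is the two preceding terms concatenated in order: term 3 = F·XX = FXX.
So term 7 is FXXXXFXX·XXFXXFXXXXFXX.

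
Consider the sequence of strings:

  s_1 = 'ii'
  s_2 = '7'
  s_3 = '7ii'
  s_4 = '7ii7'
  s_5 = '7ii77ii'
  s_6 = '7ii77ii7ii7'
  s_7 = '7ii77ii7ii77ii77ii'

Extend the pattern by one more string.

7ii77ii7ii77ii77ii7ii77ii7ii7

From term 3 onward, concatenate the last term with the second-to-last: 7·ii = 7ii, 7ii·7 = 7ii7, …
So term 8 is 7ii77ii7ii77ii77ii·7ii77ii7ii7.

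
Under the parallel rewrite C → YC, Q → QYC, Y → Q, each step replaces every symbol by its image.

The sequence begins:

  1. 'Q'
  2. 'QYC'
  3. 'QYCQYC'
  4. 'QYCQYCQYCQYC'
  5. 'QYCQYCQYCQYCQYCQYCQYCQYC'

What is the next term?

φ(QYCQYCQYCQYCQYCQYCQYCQYC) expands symbol-by-symbol to QYC Q YC QYC Q YC QYC Q YC QYC Q YC QYC Q YC QYC Q YC QYC Q YC QYC Q YC; joining the 24 pieces gives the next term.

QYCQYCQYCQYCQYCQYCQYCQYCQYCQYCQYCQYCQYCQYCQYCQYC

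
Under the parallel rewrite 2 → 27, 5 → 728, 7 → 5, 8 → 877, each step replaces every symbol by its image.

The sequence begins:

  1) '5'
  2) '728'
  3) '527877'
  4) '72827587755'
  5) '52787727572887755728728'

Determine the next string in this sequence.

φ(52787727572887755728728) expands symbol-by-symbol to 728 27 5 877 5 5 27 5 728 5 27 877 877 5 5 728 728 5 27 877 5 27 877; joining the 23 pieces gives the next term.

7282758775527572852787787755728728527877527877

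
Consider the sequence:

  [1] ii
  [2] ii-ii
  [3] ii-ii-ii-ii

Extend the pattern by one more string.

Each string is two copies of the previous one joined by '-'.
Doubling ii-ii-ii-ii with '-' between the halves:

ii-ii-ii-ii-ii-ii-ii-ii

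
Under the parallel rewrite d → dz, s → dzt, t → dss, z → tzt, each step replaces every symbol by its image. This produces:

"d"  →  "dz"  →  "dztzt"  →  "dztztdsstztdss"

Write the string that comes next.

Replace each of the 14 characters of dztztdsstztdss in place — dz tzt dss tzt dss dz dzt dzt dss tzt dss dz dzt dzt — and concatenate.

dztztdsstztdssdzdztdztdsstztdssdzdztdzt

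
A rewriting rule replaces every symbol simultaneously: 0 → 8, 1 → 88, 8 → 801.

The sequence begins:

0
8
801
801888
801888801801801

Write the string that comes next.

Rewriting the 15 symbols of 801888801801801 one by one yields 801 8 88 801 801 801 801 8 88 801 8 88 801 8 88; concatenated:

801888801801801801888801888801888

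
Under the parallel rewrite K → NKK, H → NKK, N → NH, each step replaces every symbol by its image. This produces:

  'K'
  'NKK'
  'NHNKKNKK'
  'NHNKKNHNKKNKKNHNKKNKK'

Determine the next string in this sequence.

NHNKKNHNKKNKKNHNKKNHNKKNKKNHNKKNKKNHNKKNHNKKNKKNHNKKNKK

Applying the rule to each of the 21 symbols of NHNKKNHNKKNKKNHNKKNKK gives the pieces NH NKK NH NKK NKK NH NKK NH NKK NKK NH NKK NKK NH NKK NH NKK NKK NH NKK NKK, which concatenate to the answer.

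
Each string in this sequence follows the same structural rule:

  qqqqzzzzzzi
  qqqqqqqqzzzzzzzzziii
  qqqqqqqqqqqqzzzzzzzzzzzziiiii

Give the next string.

qqqqqqqqqqqqqqqqzzzzzzzzzzzzzzziiiiiii

Each string has the form q^{4n} z^{3n+3} i^{2n-1} (n = 1, 2, …).
At n = 4 the blocks have lengths 16, 15, 7.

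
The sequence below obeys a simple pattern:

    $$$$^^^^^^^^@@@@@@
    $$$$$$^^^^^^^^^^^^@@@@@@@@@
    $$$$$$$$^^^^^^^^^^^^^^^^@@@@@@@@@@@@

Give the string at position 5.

$$$$$$$$$$$$^^^^^^^^^^^^^^^^^^^^^^^^@@@@@@@@@@@@@@@@@@

The n-th term is 2n $'s then 4n ^'s then 3n @'s, where the shown terms are n = 2, 3, 4.
Setting n = 6 gives 12, 24, 18 characters in each block.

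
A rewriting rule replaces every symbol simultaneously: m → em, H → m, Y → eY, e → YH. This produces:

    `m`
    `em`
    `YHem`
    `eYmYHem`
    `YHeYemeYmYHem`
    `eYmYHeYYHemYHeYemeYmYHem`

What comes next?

φ(eYmYHeYYHemYHeYemeYmYHem) expands symbol-by-symbol to YH eY em eY m YH eY eY m YH em eY m YH eY YH em YH eY em eY m YH em; joining the 24 pieces gives the next term.

YHeYemeYmYHeYeYmYHemeYmYHeYYHemYHeYemeYmYHem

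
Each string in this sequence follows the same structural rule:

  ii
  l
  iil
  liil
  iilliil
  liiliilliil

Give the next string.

Each term (from the third on) is the two preceding terms concatenated in order: term 3 = ii·l = iil.
The next term joins iilliil and liiliilliil.

iilliilliiliilliil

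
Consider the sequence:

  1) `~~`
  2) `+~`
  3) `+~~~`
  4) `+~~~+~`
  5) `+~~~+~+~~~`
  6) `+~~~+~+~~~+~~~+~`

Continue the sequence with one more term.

+~~~+~+~~~+~~~+~+~~~+~+~~~

This is a Fibonacci-style word recurrence s(k) = s(k−1)·s(k−2): e.g. +~·~~ = +~~~.
Continuing: +~~~+~+~~~+~~~+~ · +~~~+~+~~~ gives term 7.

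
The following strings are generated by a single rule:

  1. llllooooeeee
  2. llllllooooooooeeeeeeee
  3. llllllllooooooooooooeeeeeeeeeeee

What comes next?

llllllllllooooooooooooooooeeeeeeeeeeeeeeee

Each string has the form l^{2n+2} o^{4n} e^{4n} (n = 1, 2, …).
At n = 4 the blocks have lengths 10, 16, 16.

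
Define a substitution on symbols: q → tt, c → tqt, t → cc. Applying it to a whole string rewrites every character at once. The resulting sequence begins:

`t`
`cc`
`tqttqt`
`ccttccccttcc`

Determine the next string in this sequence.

Expanding ccttccccttcc: c→tqt, c→tqt, t→cc, t→cc, c→tqt, c→tqt, c→tqt, c→tqt, t→cc, t→cc, c→tqt, c→tqt. Concatenated: tqt tqt cc cc tqt tqt tqt tqt cc cc tqt tqt.

tqttqtcccctqttqttqttqtcccctqttqt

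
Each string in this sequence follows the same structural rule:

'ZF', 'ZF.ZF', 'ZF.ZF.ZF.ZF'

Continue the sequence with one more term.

s(k+1) = s(k)·.·s(k) — each term doubles the last with '.' between the halves.
Doubling ZF.ZF.ZF.ZF with '.' between the halves:

ZF.ZF.ZF.ZF.ZF.ZF.ZF.ZF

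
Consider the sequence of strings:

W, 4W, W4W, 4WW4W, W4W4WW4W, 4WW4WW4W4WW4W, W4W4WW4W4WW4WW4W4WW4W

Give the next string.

4WW4WW4W4WW4WW4W4WW4W4WW4WW4W4WW4W

This is a Fibonacci-style word recurrence s(k) = s(k−2)·s(k−1): e.g. W·4W = W4W.
Continuing: 4WW4WW4W4WW4W · W4W4WW4W4WW4WW4W4WW4W gives term 8.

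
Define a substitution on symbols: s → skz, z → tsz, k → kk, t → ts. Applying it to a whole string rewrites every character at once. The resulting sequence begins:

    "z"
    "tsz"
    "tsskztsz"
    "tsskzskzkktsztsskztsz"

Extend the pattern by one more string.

tsskzskzkktszskzkktszkkkktsskztsztsskzskzkktsztsskztsz

Replace each of the 21 characters of tsskzskzkktsztsskztsz in place — ts skz skz kk tsz skz kk tsz kk kk ts skz tsz ts skz skz kk tsz ts skz tsz — and concatenate.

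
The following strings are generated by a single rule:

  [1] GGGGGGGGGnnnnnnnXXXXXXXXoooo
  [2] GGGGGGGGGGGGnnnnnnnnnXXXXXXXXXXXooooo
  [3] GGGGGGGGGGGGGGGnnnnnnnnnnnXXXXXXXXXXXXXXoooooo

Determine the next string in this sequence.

GGGGGGGGGGGGGGGGGGnnnnnnnnnnnnnXXXXXXXXXXXXXXXXXooooooo

Each string has the form G^{3n} n^{2n+1} X^{3n-1} o^{n+1}, where the shown terms are n = 3, 4, 5.
At n = 6 the blocks have lengths 18, 13, 17, 7.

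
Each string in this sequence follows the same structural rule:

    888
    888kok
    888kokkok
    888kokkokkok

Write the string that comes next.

Every step adds kok to the end: s(k+1) = s(k)·kok.
Applying this once more to 888kokkokkok:

888kokkokkokkok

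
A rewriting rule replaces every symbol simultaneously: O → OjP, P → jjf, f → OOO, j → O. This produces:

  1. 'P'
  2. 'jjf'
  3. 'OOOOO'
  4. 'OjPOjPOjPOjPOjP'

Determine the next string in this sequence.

OjPOjjfOjPOjjfOjPOjjfOjPOjjfOjPOjjf

Applying the rule to each of the 15 symbols of OjPOjPOjPOjPOjP gives the pieces OjP O jjf OjP O jjf OjP O jjf OjP O jjf OjP O jjf, which concatenate to the answer.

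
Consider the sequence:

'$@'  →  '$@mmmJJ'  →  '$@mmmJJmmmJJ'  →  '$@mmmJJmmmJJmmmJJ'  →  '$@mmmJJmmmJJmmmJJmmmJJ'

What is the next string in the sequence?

The strings grow by a fixed suffix mmmJJ each time.
So the next term is $@mmmJJmmmJJmmmJJmmmJJ·mmmJJ.

$@mmmJJmmmJJmmmJJmmmJJmmmJJ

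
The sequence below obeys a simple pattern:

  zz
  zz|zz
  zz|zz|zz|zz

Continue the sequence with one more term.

zz|zz|zz|zz|zz|zz|zz|zz

Every step duplicates the string with '|' between the halves.
So the next term is two copies of zz|zz|zz|zz with '|' between the halves.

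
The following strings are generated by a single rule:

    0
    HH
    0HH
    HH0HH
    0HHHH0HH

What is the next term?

HH0HH0HHHH0HH

Each term (from the third on) is the two preceding terms concatenated in order: term 3 = 0·HH = 0HH.
The next term joins HH0HH and 0HHHH0HH.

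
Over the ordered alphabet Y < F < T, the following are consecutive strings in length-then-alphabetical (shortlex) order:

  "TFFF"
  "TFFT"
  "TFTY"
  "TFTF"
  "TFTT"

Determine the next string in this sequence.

TTYY

Find the rightmost character of TFTT below T, bump it to the next letter, and reset everything to its right to Y.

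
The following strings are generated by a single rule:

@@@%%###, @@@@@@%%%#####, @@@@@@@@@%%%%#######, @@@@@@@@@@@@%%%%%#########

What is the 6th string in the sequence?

Reading off run lengths: @ runs 3, 6, 9, 12; % runs 2, 3, 4, 5; # runs 3, 5, 7, 9 — each is linear in n (n = 1, 2, …).
At n = 6 the blocks have lengths 18, 7, 13.

@@@@@@@@@@@@@@@@@@%%%%%%%#############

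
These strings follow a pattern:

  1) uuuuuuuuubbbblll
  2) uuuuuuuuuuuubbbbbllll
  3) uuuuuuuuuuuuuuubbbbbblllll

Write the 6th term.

The n-th term is 3n u's then n+1 b's then n l's, where the shown terms are n = 3, 4, 5.
Setting n = 8 gives 24, 9, 8 characters in each block.

uuuuuuuuuuuuuuuuuuuuuuuubbbbbbbbbllllllll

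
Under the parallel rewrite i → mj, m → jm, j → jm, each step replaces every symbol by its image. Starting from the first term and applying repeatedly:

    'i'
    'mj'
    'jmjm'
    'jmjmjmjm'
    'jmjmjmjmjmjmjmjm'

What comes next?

jmjmjmjmjmjmjmjmjmjmjmjmjmjmjmjm

Applying the rule to each of the 16 symbols of jmjmjmjmjmjmjmjm gives the pieces jm jm jm jm jm jm jm jm jm jm jm jm jm jm jm jm, which concatenate to the answer.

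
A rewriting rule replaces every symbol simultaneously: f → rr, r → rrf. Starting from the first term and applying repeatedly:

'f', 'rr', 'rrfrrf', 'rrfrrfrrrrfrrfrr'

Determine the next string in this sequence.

rrfrrfrrrrfrrfrrrrfrrfrrfrrfrrrrfrrfrrrrfrrf

Applying the rule to each of the 16 symbols of rrfrrfrrrrfrrfrr gives the pieces rrf rrf rr rrf rrf rr rrf rrf rrf rrf rr rrf rrf rr rrf rrf, which concatenate to the answer.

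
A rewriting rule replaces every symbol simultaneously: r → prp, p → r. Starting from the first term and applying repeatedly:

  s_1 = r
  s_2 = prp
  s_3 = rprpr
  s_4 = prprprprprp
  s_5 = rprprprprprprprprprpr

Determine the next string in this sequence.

prprprprprprprprprprprprprprprprprprprprprp

Replace each of the 21 characters of rprprprprprprprprprpr in place — prp r prp r prp r prp r prp r prp r prp r prp r prp r prp r prp — and concatenate.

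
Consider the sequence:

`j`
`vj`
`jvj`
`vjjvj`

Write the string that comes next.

Each term (from the third on) is the two preceding terms concatenated in order: term 3 = j·vj = jvj.
So term 5 is jvj·vjjvj.

jvjvjjvj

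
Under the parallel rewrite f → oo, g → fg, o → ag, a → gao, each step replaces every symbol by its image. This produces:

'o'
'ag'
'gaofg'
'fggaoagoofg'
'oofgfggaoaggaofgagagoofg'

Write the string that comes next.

Replace each of the 24 characters of oofgfggaoaggaofgagagoofg in place — ag ag oo fg oo fg fg gao ag gao fg fg gao ag oo fg gao fg gao fg ag ag oo fg — and concatenate.

agagoofgoofgfggaoaggaofgfggaoagoofggaofggaofgagagoofg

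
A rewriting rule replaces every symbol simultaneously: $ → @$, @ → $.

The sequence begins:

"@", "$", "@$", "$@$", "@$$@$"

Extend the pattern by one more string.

Expanding @$$@$: @→$, $→@$, $→@$, @→$, $→@$. Concatenated: $ @$ @$ $ @$.

$@$@$$@$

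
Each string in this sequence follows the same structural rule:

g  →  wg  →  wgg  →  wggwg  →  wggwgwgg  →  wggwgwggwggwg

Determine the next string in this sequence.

This is a Fibonacci-style word recurrence s(k) = s(k−1)·s(k−2): e.g. wg·g = wgg.
Continuing: wggwgwggwggwg · wggwgwgg gives term 7.

wggwgwggwggwgwggwgwgg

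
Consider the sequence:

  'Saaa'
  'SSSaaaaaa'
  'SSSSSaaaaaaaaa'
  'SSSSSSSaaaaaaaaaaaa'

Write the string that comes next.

SSSSSSSSSaaaaaaaaaaaaaaa

Reading off run lengths: S runs 1, 3, 5, 7; a runs 3, 6, 9, 12 — each is linear in n (n = 1, 2, …).
At n = 5 the blocks have lengths 9, 15.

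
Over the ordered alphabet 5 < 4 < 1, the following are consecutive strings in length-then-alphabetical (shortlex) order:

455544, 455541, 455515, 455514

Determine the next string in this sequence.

455511

The successor of 455514 increments the rightmost position that isn't already 1 and resets every position after it to 5.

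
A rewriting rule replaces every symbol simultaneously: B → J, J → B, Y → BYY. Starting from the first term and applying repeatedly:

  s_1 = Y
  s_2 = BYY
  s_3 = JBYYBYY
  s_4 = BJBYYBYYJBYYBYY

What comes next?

Rewriting the 15 symbols of BJBYYBYYJBYYBYY one by one yields J B J BYY BYY J BYY BYY B J BYY BYY J BYY BYY; concatenated:

JBJBYYBYYJBYYBYYBJBYYBYYJBYYBYY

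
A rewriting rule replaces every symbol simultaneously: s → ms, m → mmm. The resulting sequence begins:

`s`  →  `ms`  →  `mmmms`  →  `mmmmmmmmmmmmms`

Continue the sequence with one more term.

Rewriting the 14 symbols of mmmmmmmmmmmmms one by one yields mmm mmm mmm mmm mmm mmm mmm mmm mmm mmm mmm mmm mmm ms; concatenated:

mmmmmmmmmmmmmmmmmmmmmmmmmmmmmmmmmmmmmmmms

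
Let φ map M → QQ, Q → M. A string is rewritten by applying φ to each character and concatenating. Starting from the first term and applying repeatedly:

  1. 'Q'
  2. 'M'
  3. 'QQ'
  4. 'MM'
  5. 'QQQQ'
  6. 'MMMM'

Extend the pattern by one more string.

QQQQQQQQ

Apply φ to MMMM symbol by symbol: M→QQ, M→QQ, M→QQ, M→QQ; joined: QQ QQ QQ QQ.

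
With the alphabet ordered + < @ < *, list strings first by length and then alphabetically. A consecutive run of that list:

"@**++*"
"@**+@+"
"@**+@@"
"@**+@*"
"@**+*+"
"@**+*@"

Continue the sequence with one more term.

@**+**

Find the rightmost character of @**+*@ below *, bump it to the next letter, and reset everything to its right to +.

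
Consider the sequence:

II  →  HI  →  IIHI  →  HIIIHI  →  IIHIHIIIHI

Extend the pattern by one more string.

From term 3 onward, concatenate the second-to-last term with the last: II·HI = IIHI, HI·IIHI = HIIIHI, …
So term 6 is HIIIHI·IIHIHIIIHI.

HIIIHIIIHIHIIIHI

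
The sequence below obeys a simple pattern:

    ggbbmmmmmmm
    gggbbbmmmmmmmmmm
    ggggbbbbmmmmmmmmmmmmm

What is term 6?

Each string has the form g^{n} b^{n} m^{3n+1}, where the shown terms are n = 2, 3, 4.
For term 6, n = 7, so the run lengths are 7, 7, 22.

gggggggbbbbbbbmmmmmmmmmmmmmmmmmmmmmm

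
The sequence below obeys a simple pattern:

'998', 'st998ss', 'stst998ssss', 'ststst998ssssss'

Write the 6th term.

Every step adds st to the front and ss to the end of the previous string.
From ststst998ssssss, 2 further steps: ststst998ssssss → stststst998ssssssss → (answer).

ststststst998ssssssssss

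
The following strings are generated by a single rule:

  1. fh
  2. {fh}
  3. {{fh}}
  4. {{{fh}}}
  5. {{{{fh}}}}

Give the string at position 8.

s(k+1) = {·s(k)·}, so each term gains { as a prefix and } as a suffix.
From {{{{fh}}}}, 3 further steps: {{{{fh}}}} → {{{{{fh}}}}} → {{{{{{fh}}}}}} → (answer).

{{{{{{{fh}}}}}}}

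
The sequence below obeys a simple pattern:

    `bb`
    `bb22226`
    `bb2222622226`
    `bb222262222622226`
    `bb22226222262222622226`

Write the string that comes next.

Every step adds 22226 to the end: s(k+1) = s(k)·22226.
Applying this once more to bb22226222262222622226:

bb2222622226222262222622226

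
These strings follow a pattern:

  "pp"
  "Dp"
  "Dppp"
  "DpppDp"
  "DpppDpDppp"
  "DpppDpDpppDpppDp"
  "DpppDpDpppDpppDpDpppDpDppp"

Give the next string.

DpppDpDpppDpppDpDpppDpDpppDpppDpDpppDpppDp

From term 3 onward, concatenate the last term with the second-to-last: Dp·pp = Dppp, Dppp·Dp = DpppDp, …
So term 8 is DpppDpDpppDpppDpDpppDpDppp·DpppDpDpppDpppDp.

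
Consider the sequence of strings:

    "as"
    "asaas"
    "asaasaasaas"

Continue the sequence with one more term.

Every step duplicates the string with 'a' between the halves.
Doubling asaasaasaas with 'a' between the halves:

asaasaasaasaasaasaasaas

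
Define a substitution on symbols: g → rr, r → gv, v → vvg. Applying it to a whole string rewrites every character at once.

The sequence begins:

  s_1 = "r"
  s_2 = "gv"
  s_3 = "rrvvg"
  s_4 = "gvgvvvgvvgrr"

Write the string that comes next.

Expanding gvgvvvgvvgrr: g→rr, v→vvg, g→rr, v→vvg, v→vvg, v→vvg, g→rr, v→vvg, v→vvg, g→rr, r→gv, r→gv. Concatenated: rr vvg rr vvg vvg vvg rr vvg vvg rr gv gv.

rrvvgrrvvgvvgvvgrrvvgvvgrrgvgv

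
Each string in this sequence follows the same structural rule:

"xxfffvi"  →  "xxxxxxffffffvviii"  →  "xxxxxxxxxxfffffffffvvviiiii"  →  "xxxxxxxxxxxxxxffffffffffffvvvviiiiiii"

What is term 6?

The n-th term is 4n-2 x's then 3n f's then n v's then 2n-1 i's (n = 1, 2, …).
At n = 6 the blocks have lengths 22, 18, 6, 11.

xxxxxxxxxxxxxxxxxxxxxxffffffffffffffffffvvvvvviiiiiiiiiii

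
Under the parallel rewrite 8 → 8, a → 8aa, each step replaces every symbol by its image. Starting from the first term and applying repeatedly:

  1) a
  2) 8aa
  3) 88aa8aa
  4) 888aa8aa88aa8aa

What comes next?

8888aa8aa88aa8aa888aa8aa88aa8aa

φ(888aa8aa88aa8aa) expands symbol-by-symbol to 8 8 8 8aa 8aa 8 8aa 8aa 8 8 8aa 8aa 8 8aa 8aa; joining the 15 pieces gives the next term.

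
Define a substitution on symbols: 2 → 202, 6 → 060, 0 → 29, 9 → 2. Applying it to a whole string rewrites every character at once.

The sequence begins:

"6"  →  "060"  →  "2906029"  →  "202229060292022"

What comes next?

2022920220220222906029202220229202202

φ(202229060292022) expands symbol-by-symbol to 202 29 202 202 202 2 29 060 29 202 2 202 29 202 202; joining the 15 pieces gives the next term.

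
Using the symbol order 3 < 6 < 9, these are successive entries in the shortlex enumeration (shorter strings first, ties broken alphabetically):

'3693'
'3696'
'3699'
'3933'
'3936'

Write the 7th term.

3963

Continuing the enumeration 2 steps past 3936: 3936 → 3939 → (answer).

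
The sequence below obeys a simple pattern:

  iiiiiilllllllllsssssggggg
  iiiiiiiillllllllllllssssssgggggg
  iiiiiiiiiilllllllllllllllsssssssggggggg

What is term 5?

iiiiiiiiiiiiiilllllllllllllllllllllsssssssssggggggggg

The n-th term is 2n i's then 3n l's then n+2 s's then n+2 g's, where the shown terms are n = 3, 4, 5.
Setting n = 7 gives 14, 21, 9, 9 characters in each block.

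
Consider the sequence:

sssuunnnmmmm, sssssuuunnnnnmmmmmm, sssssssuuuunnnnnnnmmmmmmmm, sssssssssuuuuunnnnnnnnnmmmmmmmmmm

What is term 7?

Reading off run lengths: s runs 3, 5, 7, 9; u runs 2, 3, 4, 5; n runs 3, 5, 7, 9; m runs 4, 6, 8, 10 — each is linear in n, where the shown terms are n = 2, 3, 4, 5.
At n = 8 the blocks have lengths 15, 8, 15, 16.

sssssssssssssssuuuuuuuunnnnnnnnnnnnnnnmmmmmmmmmmmmmmmm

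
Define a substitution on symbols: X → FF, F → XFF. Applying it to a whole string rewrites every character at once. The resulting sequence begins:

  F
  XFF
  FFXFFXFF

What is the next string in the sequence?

Apply φ to FFXFFXFF symbol by symbol: F→XFF, F→XFF, X→FF, F→XFF, F→XFF, X→FF, F→XFF, F→XFF; joined: XFF XFF FF XFF XFF FF XFF XFF.

XFFXFFFFXFFXFFFFXFFXFF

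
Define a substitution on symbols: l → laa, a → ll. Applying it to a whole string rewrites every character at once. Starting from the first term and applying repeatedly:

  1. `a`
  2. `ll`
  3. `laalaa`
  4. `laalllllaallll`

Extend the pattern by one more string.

laalllllaalaalaalaalaalllllaalaalaalaa

φ(laalllllaallll) expands symbol-by-symbol to laa ll ll laa laa laa laa laa ll ll laa laa laa laa; joining the 14 pieces gives the next term.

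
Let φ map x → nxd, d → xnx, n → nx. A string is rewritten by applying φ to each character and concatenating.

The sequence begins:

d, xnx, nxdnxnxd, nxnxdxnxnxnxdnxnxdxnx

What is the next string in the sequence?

nxnxdnxnxdxnxnxdnxnxdnxnxdnxnxdxnxnxnxdnxnxdxnxnxdnxnxd

Replace each of the 21 characters of nxnxdxnxnxnxdnxnxdxnx in place — nx nxd nx nxd xnx nxd nx nxd nx nxd nx nxd xnx nx nxd nx nxd xnx nxd nx nxd — and concatenate.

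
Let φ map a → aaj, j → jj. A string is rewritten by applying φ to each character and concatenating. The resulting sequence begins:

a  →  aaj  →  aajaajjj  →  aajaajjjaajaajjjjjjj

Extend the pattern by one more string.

aajaajjjaajaajjjjjjjaajaajjjaajaajjjjjjjjjjjjjjj

Replace each of the 20 characters of aajaajjjaajaajjjjjjj in place — aaj aaj jj aaj aaj jj jj jj aaj aaj jj aaj aaj jj jj jj jj jj jj jj — and concatenate.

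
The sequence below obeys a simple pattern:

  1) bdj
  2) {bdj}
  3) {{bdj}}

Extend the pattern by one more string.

s(k+1) = {·s(k)·}, so each term gains { as a prefix and } as a suffix.
So the next term is {·{{bdj}}·}.

{{{bdj}}}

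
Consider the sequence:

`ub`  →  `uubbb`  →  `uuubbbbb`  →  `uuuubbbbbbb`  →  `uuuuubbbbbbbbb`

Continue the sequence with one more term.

Reading off run lengths: u runs 1, 2, 3, 4, 5; b runs 1, 3, 5, 7, 9 — each is linear in n (n = 1, 2, …).
At n = 6 the blocks have lengths 6, 11.

uuuuuubbbbbbbbbbb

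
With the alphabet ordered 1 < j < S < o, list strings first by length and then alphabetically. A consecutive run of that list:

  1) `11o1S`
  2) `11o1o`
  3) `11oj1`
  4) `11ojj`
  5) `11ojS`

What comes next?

11ojo

Find the rightmost character of 11ojS below o, bump it to the next letter, and reset everything to its right to 1.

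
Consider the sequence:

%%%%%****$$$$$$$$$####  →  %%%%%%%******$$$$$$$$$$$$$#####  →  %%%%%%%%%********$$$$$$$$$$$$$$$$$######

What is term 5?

Term n consists of 2n+1 %'s, followed by 2n *'s, followed by 4n+1 $'s, followed by n+2 #'s, where the shown terms are n = 2, 3, 4.
Setting n = 6 gives 13, 12, 25, 8 characters in each block.

%%%%%%%%%%%%%************$$$$$$$$$$$$$$$$$$$$$$$$$########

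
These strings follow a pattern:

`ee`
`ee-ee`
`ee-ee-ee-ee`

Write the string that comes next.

Each string is two copies of the previous one joined by '-'.
So the next term is two copies of ee-ee-ee-ee with '-' between the halves.

ee-ee-ee-ee-ee-ee-ee-ee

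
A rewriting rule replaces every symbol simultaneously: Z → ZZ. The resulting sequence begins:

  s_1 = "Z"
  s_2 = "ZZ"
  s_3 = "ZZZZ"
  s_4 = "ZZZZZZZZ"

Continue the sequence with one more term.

ZZZZZZZZZZZZZZZZ

Expanding ZZZZZZZZ: Z→ZZ, Z→ZZ, Z→ZZ, Z→ZZ, Z→ZZ, Z→ZZ, Z→ZZ, Z→ZZ. Concatenated: ZZ ZZ ZZ ZZ ZZ ZZ ZZ ZZ.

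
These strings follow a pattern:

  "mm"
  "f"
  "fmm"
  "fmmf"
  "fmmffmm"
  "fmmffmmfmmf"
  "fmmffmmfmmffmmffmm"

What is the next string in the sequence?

fmmffmmfmmffmmffmmfmmffmmfmmf

From term 3 onward, concatenate the last term with the second-to-last: f·mm = fmm, fmm·f = fmmf, …
So term 8 is fmmffmmfmmffmmffmm·fmmffmmfmmf.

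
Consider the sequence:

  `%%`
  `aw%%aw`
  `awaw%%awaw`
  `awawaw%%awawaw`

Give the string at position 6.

s(k+1) = aw·s(k)·aw, so each term gains aw as a prefix and aw as a suffix.
From awawaw%%awawaw, 2 further steps: awawaw%%awawaw → awawawaw%%awawawaw → (answer).

awawawawaw%%awawawawaw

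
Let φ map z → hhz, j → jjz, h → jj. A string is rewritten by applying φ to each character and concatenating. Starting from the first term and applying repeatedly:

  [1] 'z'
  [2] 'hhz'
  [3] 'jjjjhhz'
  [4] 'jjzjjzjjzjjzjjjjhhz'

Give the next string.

jjzjjzhhzjjzjjzhhzjjzjjzhhzjjzjjzhhzjjzjjzjjzjjzjjjjhhz

Replace each of the 19 characters of jjzjjzjjzjjzjjjjhhz in place — jjz jjz hhz jjz jjz hhz jjz jjz hhz jjz jjz hhz jjz jjz jjz jjz jj jj hhz — and concatenate.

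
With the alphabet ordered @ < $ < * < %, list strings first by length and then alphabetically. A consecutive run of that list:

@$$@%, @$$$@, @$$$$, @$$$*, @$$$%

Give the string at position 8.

@$$**

Continuing the enumeration 3 steps past @$$$%: @$$$% → @$$*@ → @$$*$ → (answer).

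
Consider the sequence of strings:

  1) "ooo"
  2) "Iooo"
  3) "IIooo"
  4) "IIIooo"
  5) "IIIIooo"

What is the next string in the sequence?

The strings grow by a fixed prefix I each time.
Applying this once more to IIIIooo:

IIIIIooo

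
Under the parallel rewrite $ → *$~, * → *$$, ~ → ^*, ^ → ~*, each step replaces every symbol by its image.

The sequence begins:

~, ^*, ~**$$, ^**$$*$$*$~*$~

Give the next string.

Applying the rule to each of the 14 symbols of ^**$$*$$*$~*$~ gives the pieces ~* *$$ *$$ *$~ *$~ *$$ *$~ *$~ *$$ *$~ ^* *$$ *$~ ^*, which concatenate to the answer.

~**$$*$$*$~*$~*$$*$~*$~*$$*$~^**$$*$~^*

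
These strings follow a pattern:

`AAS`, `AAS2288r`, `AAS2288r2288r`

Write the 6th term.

The strings grow by a fixed suffix 2288r each time.
From AAS2288r2288r, 3 further steps: AAS2288r2288r → AAS2288r2288r2288r → AAS2288r2288r2288r2288r → (answer).

AAS2288r2288r2288r2288r2288r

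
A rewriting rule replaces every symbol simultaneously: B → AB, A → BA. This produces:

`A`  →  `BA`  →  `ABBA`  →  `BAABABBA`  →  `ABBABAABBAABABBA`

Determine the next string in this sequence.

Replace each of the 16 characters of ABBABAABBAABABBA in place — BA AB AB BA AB BA BA AB AB BA BA AB BA AB AB BA — and concatenate.

BAABABBAABBABAABABBABAABBAABABBA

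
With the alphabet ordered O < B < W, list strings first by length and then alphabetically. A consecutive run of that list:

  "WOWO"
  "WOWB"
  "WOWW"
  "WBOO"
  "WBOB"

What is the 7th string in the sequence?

Continuing the enumeration 2 steps past WBOB: WBOB → WBOW → (answer).

WBBO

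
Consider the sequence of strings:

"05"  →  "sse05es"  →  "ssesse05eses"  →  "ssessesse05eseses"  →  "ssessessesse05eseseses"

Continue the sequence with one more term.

s(k+1) = sse·s(k)·es, so each term gains sse as a prefix and es as a suffix.
So the next term is sse·ssessessesse05eseseses·es.

ssessessessesse05eseseseses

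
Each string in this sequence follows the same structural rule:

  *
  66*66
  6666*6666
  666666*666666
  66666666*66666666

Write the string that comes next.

s(k+1) = 66·s(k)·66, so each term gains 66 as a prefix and 66 as a suffix.
Applying this once more to 66666666*66666666:

6666666666*6666666666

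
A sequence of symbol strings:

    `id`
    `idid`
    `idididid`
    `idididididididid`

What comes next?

Each string is two copies of the previous one concatenated.
So the next term is two copies of idididididididid.

idididididididididididididididid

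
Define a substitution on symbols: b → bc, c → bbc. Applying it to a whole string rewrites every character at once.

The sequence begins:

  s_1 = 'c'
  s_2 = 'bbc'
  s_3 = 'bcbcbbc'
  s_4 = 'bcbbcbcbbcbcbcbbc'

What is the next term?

Rewriting the 17 symbols of bcbbcbcbbcbcbcbbc one by one yields bc bbc bc bc bbc bc bbc bc bc bbc bc bbc bc bbc bc bc bbc; concatenated:

bcbbcbcbcbbcbcbbcbcbcbbcbcbbcbcbbcbcbcbbc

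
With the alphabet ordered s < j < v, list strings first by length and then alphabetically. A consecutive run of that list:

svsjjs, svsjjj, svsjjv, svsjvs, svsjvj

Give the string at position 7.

svsvss

Stepping forward 2 times from svsjvj: svsjvj → svsjvv, then the target.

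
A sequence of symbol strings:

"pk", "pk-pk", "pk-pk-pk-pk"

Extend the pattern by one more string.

Each string is two copies of the previous one joined by '-'.
Doubling pk-pk-pk-pk with '-' between the halves:

pk-pk-pk-pk-pk-pk-pk-pk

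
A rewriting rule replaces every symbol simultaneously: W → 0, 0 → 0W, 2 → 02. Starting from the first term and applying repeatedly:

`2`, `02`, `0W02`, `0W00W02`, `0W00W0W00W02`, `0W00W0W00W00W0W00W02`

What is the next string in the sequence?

Rewriting the 20 symbols of 0W00W0W00W00W0W00W02 one by one yields 0W 0 0W 0W 0 0W 0 0W 0W 0 0W 0W 0 0W 0 0W 0W 0 0W 02; concatenated:

0W00W0W00W00W0W00W0W00W00W0W00W02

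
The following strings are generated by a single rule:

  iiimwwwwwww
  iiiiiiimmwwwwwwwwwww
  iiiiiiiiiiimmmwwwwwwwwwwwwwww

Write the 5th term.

Term n consists of 4n-1 i's, followed by n m's, followed by 4n+3 w's (n = 1, 2, …).
At n = 5 the blocks have lengths 19, 5, 23.

iiiiiiiiiiiiiiiiiiimmmmmwwwwwwwwwwwwwwwwwwwwwww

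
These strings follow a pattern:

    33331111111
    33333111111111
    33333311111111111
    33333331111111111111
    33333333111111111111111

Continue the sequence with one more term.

The n-th term is n+1 3's then 2n+1 1's, where the shown terms are n = 3, 4, 5, 6, 7.
For the next term, n = 8, so the run lengths are 9, 17.

33333333311111111111111111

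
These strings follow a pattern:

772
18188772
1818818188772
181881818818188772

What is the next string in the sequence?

Every step adds 18188 at the front: s(k+1) = 18188·s(k).
One more step from 181881818818188772 gives the answer.

18188181881818818188772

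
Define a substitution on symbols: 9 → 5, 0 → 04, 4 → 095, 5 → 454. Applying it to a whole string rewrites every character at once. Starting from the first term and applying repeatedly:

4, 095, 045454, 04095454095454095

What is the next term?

04095045454095454095045454095454095045454

φ(04095454095454095) expands symbol-by-symbol to 04 095 04 5 454 095 454 095 04 5 454 095 454 095 04 5 454; joining the 17 pieces gives the next term.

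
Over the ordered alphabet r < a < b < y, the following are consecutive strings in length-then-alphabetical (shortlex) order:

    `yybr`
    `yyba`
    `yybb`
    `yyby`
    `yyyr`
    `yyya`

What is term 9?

Stepping forward 3 times from yyya: yyya → yyyb → yyyy, then the target.

rrrrr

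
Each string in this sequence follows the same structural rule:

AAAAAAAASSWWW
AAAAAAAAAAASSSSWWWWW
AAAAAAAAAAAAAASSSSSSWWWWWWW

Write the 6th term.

Reading off run lengths: A runs 8, 11, 14; S runs 2, 4, 6; W runs 3, 5, 7 — each is linear in n, where the shown terms are n = 2, 3, 4.
For term 6, n = 7, so the run lengths are 23, 12, 13.

AAAAAAAAAAAAAAAAAAAAAAASSSSSSSSSSSSWWWWWWWWWWWWW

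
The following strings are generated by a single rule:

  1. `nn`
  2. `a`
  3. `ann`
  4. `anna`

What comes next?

Each term (from the third on) is the previous term followed by the one before it: term 3 = a·nn = ann.
Continuing: anna · ann gives term 5.

annaann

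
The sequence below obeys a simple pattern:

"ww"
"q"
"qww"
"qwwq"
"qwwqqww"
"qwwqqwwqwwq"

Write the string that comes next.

Each term (from the third on) is the previous term followed by the one before it: term 3 = q·ww = qww.
Continuing: qwwqqwwqwwq · qwwqqww gives term 7.

qwwqqwwqwwqqwwqqww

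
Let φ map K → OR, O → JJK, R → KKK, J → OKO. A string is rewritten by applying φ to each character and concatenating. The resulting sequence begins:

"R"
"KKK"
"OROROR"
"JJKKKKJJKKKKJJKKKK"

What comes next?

Applying the rule to each of the 18 symbols of JJKKKKJJKKKKJJKKKK gives the pieces OKO OKO OR OR OR OR OKO OKO OR OR OR OR OKO OKO OR OR OR OR, which concatenate to the answer.

OKOOKOOROROROROKOOKOOROROROROKOOKOOROROROR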